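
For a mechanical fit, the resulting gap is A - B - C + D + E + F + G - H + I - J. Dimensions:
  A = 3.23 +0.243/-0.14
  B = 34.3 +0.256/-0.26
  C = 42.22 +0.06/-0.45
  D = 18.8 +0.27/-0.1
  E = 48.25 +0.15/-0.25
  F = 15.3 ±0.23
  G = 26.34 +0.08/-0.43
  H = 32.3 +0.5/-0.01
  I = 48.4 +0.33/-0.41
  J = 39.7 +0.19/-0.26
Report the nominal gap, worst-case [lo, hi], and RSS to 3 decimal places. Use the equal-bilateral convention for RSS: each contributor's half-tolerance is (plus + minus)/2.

Stack each dimension's contribution:
  +A: nom +3.230 → Σnom=3.230; wc +0.243/-0.140 → slack +0.243/-0.140; half-tol=0.192, Σhalf²=0.036672
  -B: nom -34.300 → Σnom=-31.070; wc +0.260/-0.256 → slack +0.503/-0.396; half-tol=0.258, Σhalf²=0.103236
  -C: nom -42.220 → Σnom=-73.290; wc +0.450/-0.060 → slack +0.953/-0.456; half-tol=0.255, Σhalf²=0.168261
  +D: nom +18.800 → Σnom=-54.490; wc +0.270/-0.100 → slack +1.223/-0.556; half-tol=0.185, Σhalf²=0.202486
  +E: nom +48.250 → Σnom=-6.240; wc +0.150/-0.250 → slack +1.373/-0.806; half-tol=0.200, Σhalf²=0.242486
  +F: nom +15.300 → Σnom=9.060; wc +0.230/-0.230 → slack +1.603/-1.036; half-tol=0.230, Σhalf²=0.295386
  +G: nom +26.340 → Σnom=35.400; wc +0.080/-0.430 → slack +1.683/-1.466; half-tol=0.255, Σhalf²=0.360411
  -H: nom -32.300 → Σnom=3.100; wc +0.010/-0.500 → slack +1.693/-1.966; half-tol=0.255, Σhalf²=0.425436
  +I: nom +48.400 → Σnom=51.500; wc +0.330/-0.410 → slack +2.023/-2.376; half-tol=0.370, Σhalf²=0.562336
  -J: nom -39.700 → Σnom=11.800; wc +0.260/-0.190 → slack +2.283/-2.566; half-tol=0.225, Σhalf²=0.612961
Nominal = 11.800. Worst-case = [11.800 - 2.566, 11.800 + 2.283] = [9.234, 14.083]. RSS = √0.612961 = 0.783.

nominal=11.800 wc=[9.234,14.083] rss=0.783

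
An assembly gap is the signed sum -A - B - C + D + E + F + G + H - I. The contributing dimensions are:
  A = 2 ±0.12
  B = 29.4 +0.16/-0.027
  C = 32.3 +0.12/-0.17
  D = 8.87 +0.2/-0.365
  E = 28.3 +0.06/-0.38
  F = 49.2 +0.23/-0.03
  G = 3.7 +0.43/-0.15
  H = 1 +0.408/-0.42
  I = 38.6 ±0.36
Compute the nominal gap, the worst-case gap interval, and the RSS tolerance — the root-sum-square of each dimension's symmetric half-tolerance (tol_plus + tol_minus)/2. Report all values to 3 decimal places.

nominal=-11.230 wc=[-13.335,-9.225] rss=0.758

Stack each dimension's contribution:
  -A: nom -2.000 → Σnom=-2.000; wc +0.120/-0.120 → slack +0.120/-0.120; half-tol=0.120, Σhalf²=0.014400
  -B: nom -29.400 → Σnom=-31.400; wc +0.027/-0.160 → slack +0.147/-0.280; half-tol=0.093, Σhalf²=0.023142
  -C: nom -32.300 → Σnom=-63.700; wc +0.170/-0.120 → slack +0.317/-0.400; half-tol=0.145, Σhalf²=0.044167
  +D: nom +8.870 → Σnom=-54.830; wc +0.200/-0.365 → slack +0.517/-0.765; half-tol=0.282, Σhalf²=0.123973
  +E: nom +28.300 → Σnom=-26.530; wc +0.060/-0.380 → slack +0.577/-1.145; half-tol=0.220, Σhalf²=0.172373
  +F: nom +49.200 → Σnom=22.670; wc +0.230/-0.030 → slack +0.807/-1.175; half-tol=0.130, Σhalf²=0.189273
  +G: nom +3.700 → Σnom=26.370; wc +0.430/-0.150 → slack +1.237/-1.325; half-tol=0.290, Σhalf²=0.273373
  +H: nom +1.000 → Σnom=27.370; wc +0.408/-0.420 → slack +1.645/-1.745; half-tol=0.414, Σhalf²=0.444769
  -I: nom -38.600 → Σnom=-11.230; wc +0.360/-0.360 → slack +2.005/-2.105; half-tol=0.360, Σhalf²=0.574369
Nominal = -11.230. Worst-case = [-11.230 - 2.105, -11.230 + 2.005] = [-13.335, -9.225]. RSS = √0.574369 = 0.758.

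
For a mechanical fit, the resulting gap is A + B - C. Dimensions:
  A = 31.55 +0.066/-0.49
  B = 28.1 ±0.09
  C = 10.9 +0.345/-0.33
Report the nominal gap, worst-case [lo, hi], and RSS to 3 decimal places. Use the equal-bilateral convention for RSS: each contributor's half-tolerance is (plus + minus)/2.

nominal=48.750 wc=[47.825,49.236] rss=0.446

Stack each dimension's contribution:
  +A: nom +31.550 → Σnom=31.550; wc +0.066/-0.490 → slack +0.066/-0.490; half-tol=0.278, Σhalf²=0.077284
  +B: nom +28.100 → Σnom=59.650; wc +0.090/-0.090 → slack +0.156/-0.580; half-tol=0.090, Σhalf²=0.085384
  -C: nom -10.900 → Σnom=48.750; wc +0.330/-0.345 → slack +0.486/-0.925; half-tol=0.338, Σhalf²=0.199290
Nominal = 48.750. Worst-case = [48.750 - 0.925, 48.750 + 0.486] = [47.825, 49.236]. RSS = √0.199290 = 0.446.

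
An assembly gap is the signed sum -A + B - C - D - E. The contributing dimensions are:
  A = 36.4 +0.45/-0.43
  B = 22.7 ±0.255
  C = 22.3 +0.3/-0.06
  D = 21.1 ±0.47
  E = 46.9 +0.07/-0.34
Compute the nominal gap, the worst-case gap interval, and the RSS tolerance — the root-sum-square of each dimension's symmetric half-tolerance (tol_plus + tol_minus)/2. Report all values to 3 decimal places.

nominal=-104.000 wc=[-105.545,-102.445] rss=0.744

Stack each dimension's contribution:
  -A: nom -36.400 → Σnom=-36.400; wc +0.430/-0.450 → slack +0.430/-0.450; half-tol=0.440, Σhalf²=0.193600
  +B: nom +22.700 → Σnom=-13.700; wc +0.255/-0.255 → slack +0.685/-0.705; half-tol=0.255, Σhalf²=0.258625
  -C: nom -22.300 → Σnom=-36.000; wc +0.060/-0.300 → slack +0.745/-1.005; half-tol=0.180, Σhalf²=0.291025
  -D: nom -21.100 → Σnom=-57.100; wc +0.470/-0.470 → slack +1.215/-1.475; half-tol=0.470, Σhalf²=0.511925
  -E: nom -46.900 → Σnom=-104.000; wc +0.340/-0.070 → slack +1.555/-1.545; half-tol=0.205, Σhalf²=0.553950
Nominal = -104.000. Worst-case = [-104.000 - 1.545, -104.000 + 1.555] = [-105.545, -102.445]. RSS = √0.553950 = 0.744.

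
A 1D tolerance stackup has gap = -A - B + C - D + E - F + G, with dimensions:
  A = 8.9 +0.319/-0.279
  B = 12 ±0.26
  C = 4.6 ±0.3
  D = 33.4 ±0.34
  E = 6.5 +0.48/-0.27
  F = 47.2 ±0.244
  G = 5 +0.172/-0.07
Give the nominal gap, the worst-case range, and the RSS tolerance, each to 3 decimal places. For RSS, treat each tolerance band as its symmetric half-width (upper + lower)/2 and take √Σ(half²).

Stack each dimension's contribution:
  -A: nom -8.900 → Σnom=-8.900; wc +0.279/-0.319 → slack +0.279/-0.319; half-tol=0.299, Σhalf²=0.089401
  -B: nom -12.000 → Σnom=-20.900; wc +0.260/-0.260 → slack +0.539/-0.579; half-tol=0.260, Σhalf²=0.157001
  +C: nom +4.600 → Σnom=-16.300; wc +0.300/-0.300 → slack +0.839/-0.879; half-tol=0.300, Σhalf²=0.247001
  -D: nom -33.400 → Σnom=-49.700; wc +0.340/-0.340 → slack +1.179/-1.219; half-tol=0.340, Σhalf²=0.362601
  +E: nom +6.500 → Σnom=-43.200; wc +0.480/-0.270 → slack +1.659/-1.489; half-tol=0.375, Σhalf²=0.503226
  -F: nom -47.200 → Σnom=-90.400; wc +0.244/-0.244 → slack +1.903/-1.733; half-tol=0.244, Σhalf²=0.562762
  +G: nom +5.000 → Σnom=-85.400; wc +0.172/-0.070 → slack +2.075/-1.803; half-tol=0.121, Σhalf²=0.577403
Nominal = -85.400. Worst-case = [-85.400 - 1.803, -85.400 + 2.075] = [-87.203, -83.325]. RSS = √0.577403 = 0.760.

nominal=-85.400 wc=[-87.203,-83.325] rss=0.760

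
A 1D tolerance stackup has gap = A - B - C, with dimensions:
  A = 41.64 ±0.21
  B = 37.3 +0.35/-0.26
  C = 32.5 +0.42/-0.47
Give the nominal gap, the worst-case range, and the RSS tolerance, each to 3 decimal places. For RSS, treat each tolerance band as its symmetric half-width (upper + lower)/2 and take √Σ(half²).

nominal=-28.160 wc=[-29.140,-27.220] rss=0.579

Stack each dimension's contribution:
  +A: nom +41.640 → Σnom=41.640; wc +0.210/-0.210 → slack +0.210/-0.210; half-tol=0.210, Σhalf²=0.044100
  -B: nom -37.300 → Σnom=4.340; wc +0.260/-0.350 → slack +0.470/-0.560; half-tol=0.305, Σhalf²=0.137125
  -C: nom -32.500 → Σnom=-28.160; wc +0.470/-0.420 → slack +0.940/-0.980; half-tol=0.445, Σhalf²=0.335150
Nominal = -28.160. Worst-case = [-28.160 - 0.980, -28.160 + 0.940] = [-29.140, -27.220]. RSS = √0.335150 = 0.579.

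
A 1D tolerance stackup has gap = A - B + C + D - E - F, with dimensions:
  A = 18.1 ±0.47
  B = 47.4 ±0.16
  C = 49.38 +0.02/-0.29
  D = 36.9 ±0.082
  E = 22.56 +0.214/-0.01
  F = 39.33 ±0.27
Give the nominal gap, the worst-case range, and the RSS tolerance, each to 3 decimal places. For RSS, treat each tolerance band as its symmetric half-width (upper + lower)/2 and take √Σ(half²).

nominal=-4.910 wc=[-6.396,-3.898] rss=0.602

Stack each dimension's contribution:
  +A: nom +18.100 → Σnom=18.100; wc +0.470/-0.470 → slack +0.470/-0.470; half-tol=0.470, Σhalf²=0.220900
  -B: nom -47.400 → Σnom=-29.300; wc +0.160/-0.160 → slack +0.630/-0.630; half-tol=0.160, Σhalf²=0.246500
  +C: nom +49.380 → Σnom=20.080; wc +0.020/-0.290 → slack +0.650/-0.920; half-tol=0.155, Σhalf²=0.270525
  +D: nom +36.900 → Σnom=56.980; wc +0.082/-0.082 → slack +0.732/-1.002; half-tol=0.082, Σhalf²=0.277249
  -E: nom -22.560 → Σnom=34.420; wc +0.010/-0.214 → slack +0.742/-1.216; half-tol=0.112, Σhalf²=0.289793
  -F: nom -39.330 → Σnom=-4.910; wc +0.270/-0.270 → slack +1.012/-1.486; half-tol=0.270, Σhalf²=0.362693
Nominal = -4.910. Worst-case = [-4.910 - 1.486, -4.910 + 1.012] = [-6.396, -3.898]. RSS = √0.362693 = 0.602.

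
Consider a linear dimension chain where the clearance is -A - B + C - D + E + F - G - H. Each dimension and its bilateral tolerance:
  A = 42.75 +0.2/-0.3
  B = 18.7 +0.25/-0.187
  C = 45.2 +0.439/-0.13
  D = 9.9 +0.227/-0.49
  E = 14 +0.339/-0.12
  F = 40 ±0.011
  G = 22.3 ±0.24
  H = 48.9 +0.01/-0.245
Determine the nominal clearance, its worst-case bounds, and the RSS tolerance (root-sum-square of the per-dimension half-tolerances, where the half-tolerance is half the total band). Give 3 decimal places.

Stack each dimension's contribution:
  -A: nom -42.750 → Σnom=-42.750; wc +0.300/-0.200 → slack +0.300/-0.200; half-tol=0.250, Σhalf²=0.062500
  -B: nom -18.700 → Σnom=-61.450; wc +0.187/-0.250 → slack +0.487/-0.450; half-tol=0.218, Σhalf²=0.110242
  +C: nom +45.200 → Σnom=-16.250; wc +0.439/-0.130 → slack +0.926/-0.580; half-tol=0.284, Σhalf²=0.191182
  -D: nom -9.900 → Σnom=-26.150; wc +0.490/-0.227 → slack +1.416/-0.807; half-tol=0.358, Σhalf²=0.319705
  +E: nom +14.000 → Σnom=-12.150; wc +0.339/-0.120 → slack +1.755/-0.927; half-tol=0.230, Σhalf²=0.372375
  +F: nom +40.000 → Σnom=27.850; wc +0.011/-0.011 → slack +1.766/-0.938; half-tol=0.011, Σhalf²=0.372496
  -G: nom -22.300 → Σnom=5.550; wc +0.240/-0.240 → slack +2.006/-1.178; half-tol=0.240, Σhalf²=0.430096
  -H: nom -48.900 → Σnom=-43.350; wc +0.245/-0.010 → slack +2.251/-1.188; half-tol=0.128, Σhalf²=0.446352
Nominal = -43.350. Worst-case = [-43.350 - 1.188, -43.350 + 2.251] = [-44.538, -41.099]. RSS = √0.446352 = 0.668.

nominal=-43.350 wc=[-44.538,-41.099] rss=0.668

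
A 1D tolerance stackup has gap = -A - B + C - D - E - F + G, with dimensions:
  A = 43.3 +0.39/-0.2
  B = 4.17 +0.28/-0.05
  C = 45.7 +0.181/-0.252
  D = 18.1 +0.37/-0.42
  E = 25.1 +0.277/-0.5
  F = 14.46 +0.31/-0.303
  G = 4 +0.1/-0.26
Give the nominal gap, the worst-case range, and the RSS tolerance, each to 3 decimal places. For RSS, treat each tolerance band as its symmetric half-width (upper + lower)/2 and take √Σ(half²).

Stack each dimension's contribution:
  -A: nom -43.300 → Σnom=-43.300; wc +0.200/-0.390 → slack +0.200/-0.390; half-tol=0.295, Σhalf²=0.087025
  -B: nom -4.170 → Σnom=-47.470; wc +0.050/-0.280 → slack +0.250/-0.670; half-tol=0.165, Σhalf²=0.114250
  +C: nom +45.700 → Σnom=-1.770; wc +0.181/-0.252 → slack +0.431/-0.922; half-tol=0.216, Σhalf²=0.161122
  -D: nom -18.100 → Σnom=-19.870; wc +0.420/-0.370 → slack +0.851/-1.292; half-tol=0.395, Σhalf²=0.317147
  -E: nom -25.100 → Σnom=-44.970; wc +0.500/-0.277 → slack +1.351/-1.569; half-tol=0.389, Σhalf²=0.468080
  -F: nom -14.460 → Σnom=-59.430; wc +0.303/-0.310 → slack +1.654/-1.879; half-tol=0.306, Σhalf²=0.562022
  +G: nom +4.000 → Σnom=-55.430; wc +0.100/-0.260 → slack +1.754/-2.139; half-tol=0.180, Σhalf²=0.594422
Nominal = -55.430. Worst-case = [-55.430 - 2.139, -55.430 + 1.754] = [-57.569, -53.676]. RSS = √0.594422 = 0.771.

nominal=-55.430 wc=[-57.569,-53.676] rss=0.771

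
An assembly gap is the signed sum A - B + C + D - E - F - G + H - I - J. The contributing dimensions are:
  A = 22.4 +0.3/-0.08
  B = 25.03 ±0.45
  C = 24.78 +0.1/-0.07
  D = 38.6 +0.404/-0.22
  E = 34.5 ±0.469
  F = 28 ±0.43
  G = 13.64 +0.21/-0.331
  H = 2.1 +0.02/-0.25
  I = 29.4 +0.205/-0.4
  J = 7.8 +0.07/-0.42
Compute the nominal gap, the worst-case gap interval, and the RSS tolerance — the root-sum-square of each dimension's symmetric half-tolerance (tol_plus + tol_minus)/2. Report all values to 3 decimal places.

nominal=-50.490 wc=[-52.944,-47.166] rss=0.995

Stack each dimension's contribution:
  +A: nom +22.400 → Σnom=22.400; wc +0.300/-0.080 → slack +0.300/-0.080; half-tol=0.190, Σhalf²=0.036100
  -B: nom -25.030 → Σnom=-2.630; wc +0.450/-0.450 → slack +0.750/-0.530; half-tol=0.450, Σhalf²=0.238600
  +C: nom +24.780 → Σnom=22.150; wc +0.100/-0.070 → slack +0.850/-0.600; half-tol=0.085, Σhalf²=0.245825
  +D: nom +38.600 → Σnom=60.750; wc +0.404/-0.220 → slack +1.254/-0.820; half-tol=0.312, Σhalf²=0.343169
  -E: nom -34.500 → Σnom=26.250; wc +0.469/-0.469 → slack +1.723/-1.289; half-tol=0.469, Σhalf²=0.563130
  -F: nom -28.000 → Σnom=-1.750; wc +0.430/-0.430 → slack +2.153/-1.719; half-tol=0.430, Σhalf²=0.748030
  -G: nom -13.640 → Σnom=-15.390; wc +0.331/-0.210 → slack +2.484/-1.929; half-tol=0.271, Σhalf²=0.821200
  +H: nom +2.100 → Σnom=-13.290; wc +0.020/-0.250 → slack +2.504/-2.179; half-tol=0.135, Σhalf²=0.839425
  -I: nom -29.400 → Σnom=-42.690; wc +0.400/-0.205 → slack +2.904/-2.384; half-tol=0.302, Σhalf²=0.930931
  -J: nom -7.800 → Σnom=-50.490; wc +0.420/-0.070 → slack +3.324/-2.454; half-tol=0.245, Σhalf²=0.990956
Nominal = -50.490. Worst-case = [-50.490 - 2.454, -50.490 + 3.324] = [-52.944, -47.166]. RSS = √0.990956 = 0.995.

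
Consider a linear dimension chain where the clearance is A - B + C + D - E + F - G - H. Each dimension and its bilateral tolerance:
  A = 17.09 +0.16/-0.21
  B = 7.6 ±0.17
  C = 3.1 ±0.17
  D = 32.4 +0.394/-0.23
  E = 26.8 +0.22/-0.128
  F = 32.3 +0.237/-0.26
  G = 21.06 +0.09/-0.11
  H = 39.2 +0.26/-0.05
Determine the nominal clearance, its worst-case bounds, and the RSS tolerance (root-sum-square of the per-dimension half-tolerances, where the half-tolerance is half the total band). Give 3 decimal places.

nominal=-9.770 wc=[-11.380,-8.351] rss=0.562

Stack each dimension's contribution:
  +A: nom +17.090 → Σnom=17.090; wc +0.160/-0.210 → slack +0.160/-0.210; half-tol=0.185, Σhalf²=0.034225
  -B: nom -7.600 → Σnom=9.490; wc +0.170/-0.170 → slack +0.330/-0.380; half-tol=0.170, Σhalf²=0.063125
  +C: nom +3.100 → Σnom=12.590; wc +0.170/-0.170 → slack +0.500/-0.550; half-tol=0.170, Σhalf²=0.092025
  +D: nom +32.400 → Σnom=44.990; wc +0.394/-0.230 → slack +0.894/-0.780; half-tol=0.312, Σhalf²=0.189369
  -E: nom -26.800 → Σnom=18.190; wc +0.128/-0.220 → slack +1.022/-1.000; half-tol=0.174, Σhalf²=0.219645
  +F: nom +32.300 → Σnom=50.490; wc +0.237/-0.260 → slack +1.259/-1.260; half-tol=0.248, Σhalf²=0.281397
  -G: nom -21.060 → Σnom=29.430; wc +0.110/-0.090 → slack +1.369/-1.350; half-tol=0.100, Σhalf²=0.291397
  -H: nom -39.200 → Σnom=-9.770; wc +0.050/-0.260 → slack +1.419/-1.610; half-tol=0.155, Σhalf²=0.315422
Nominal = -9.770. Worst-case = [-9.770 - 1.610, -9.770 + 1.419] = [-11.380, -8.351]. RSS = √0.315422 = 0.562.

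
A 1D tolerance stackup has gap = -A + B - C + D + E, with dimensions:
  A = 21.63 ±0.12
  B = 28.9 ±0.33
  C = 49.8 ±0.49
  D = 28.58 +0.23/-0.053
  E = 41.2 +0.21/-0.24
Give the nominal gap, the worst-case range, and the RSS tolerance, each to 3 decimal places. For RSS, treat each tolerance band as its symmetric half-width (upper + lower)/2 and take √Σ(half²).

nominal=27.250 wc=[26.017,28.630] rss=0.659

Stack each dimension's contribution:
  -A: nom -21.630 → Σnom=-21.630; wc +0.120/-0.120 → slack +0.120/-0.120; half-tol=0.120, Σhalf²=0.014400
  +B: nom +28.900 → Σnom=7.270; wc +0.330/-0.330 → slack +0.450/-0.450; half-tol=0.330, Σhalf²=0.123300
  -C: nom -49.800 → Σnom=-42.530; wc +0.490/-0.490 → slack +0.940/-0.940; half-tol=0.490, Σhalf²=0.363400
  +D: nom +28.580 → Σnom=-13.950; wc +0.230/-0.053 → slack +1.170/-0.993; half-tol=0.142, Σhalf²=0.383422
  +E: nom +41.200 → Σnom=27.250; wc +0.210/-0.240 → slack +1.380/-1.233; half-tol=0.225, Σhalf²=0.434047
Nominal = 27.250. Worst-case = [27.250 - 1.233, 27.250 + 1.380] = [26.017, 28.630]. RSS = √0.434047 = 0.659.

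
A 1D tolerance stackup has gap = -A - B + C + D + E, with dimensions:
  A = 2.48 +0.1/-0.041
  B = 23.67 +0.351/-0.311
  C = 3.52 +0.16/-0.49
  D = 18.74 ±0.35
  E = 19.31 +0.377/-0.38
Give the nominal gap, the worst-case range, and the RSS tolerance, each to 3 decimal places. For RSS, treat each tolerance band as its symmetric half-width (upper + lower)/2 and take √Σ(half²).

Stack each dimension's contribution:
  -A: nom -2.480 → Σnom=-2.480; wc +0.041/-0.100 → slack +0.041/-0.100; half-tol=0.071, Σhalf²=0.004970
  -B: nom -23.670 → Σnom=-26.150; wc +0.311/-0.351 → slack +0.352/-0.451; half-tol=0.331, Σhalf²=0.114531
  +C: nom +3.520 → Σnom=-22.630; wc +0.160/-0.490 → slack +0.512/-0.941; half-tol=0.325, Σhalf²=0.220156
  +D: nom +18.740 → Σnom=-3.890; wc +0.350/-0.350 → slack +0.862/-1.291; half-tol=0.350, Σhalf²=0.342656
  +E: nom +19.310 → Σnom=15.420; wc +0.377/-0.380 → slack +1.239/-1.671; half-tol=0.379, Σhalf²=0.485919
Nominal = 15.420. Worst-case = [15.420 - 1.671, 15.420 + 1.239] = [13.749, 16.659]. RSS = √0.485919 = 0.697.

nominal=15.420 wc=[13.749,16.659] rss=0.697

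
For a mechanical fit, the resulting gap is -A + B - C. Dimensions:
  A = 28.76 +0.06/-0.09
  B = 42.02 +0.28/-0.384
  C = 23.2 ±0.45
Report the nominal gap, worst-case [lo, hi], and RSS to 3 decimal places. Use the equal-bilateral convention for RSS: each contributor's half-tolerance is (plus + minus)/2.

nominal=-9.940 wc=[-10.834,-9.120] rss=0.564

Stack each dimension's contribution:
  -A: nom -28.760 → Σnom=-28.760; wc +0.090/-0.060 → slack +0.090/-0.060; half-tol=0.075, Σhalf²=0.005625
  +B: nom +42.020 → Σnom=13.260; wc +0.280/-0.384 → slack +0.370/-0.444; half-tol=0.332, Σhalf²=0.115849
  -C: nom -23.200 → Σnom=-9.940; wc +0.450/-0.450 → slack +0.820/-0.894; half-tol=0.450, Σhalf²=0.318349
Nominal = -9.940. Worst-case = [-9.940 - 0.894, -9.940 + 0.820] = [-10.834, -9.120]. RSS = √0.318349 = 0.564.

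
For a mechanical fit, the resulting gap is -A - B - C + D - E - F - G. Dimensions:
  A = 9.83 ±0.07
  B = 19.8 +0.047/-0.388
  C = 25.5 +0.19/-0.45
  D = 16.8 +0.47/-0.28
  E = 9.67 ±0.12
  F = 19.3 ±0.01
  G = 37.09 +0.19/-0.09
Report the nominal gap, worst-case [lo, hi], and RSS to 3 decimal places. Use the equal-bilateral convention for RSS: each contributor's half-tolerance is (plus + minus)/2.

Stack each dimension's contribution:
  -A: nom -9.830 → Σnom=-9.830; wc +0.070/-0.070 → slack +0.070/-0.070; half-tol=0.070, Σhalf²=0.004900
  -B: nom -19.800 → Σnom=-29.630; wc +0.388/-0.047 → slack +0.458/-0.117; half-tol=0.217, Σhalf²=0.052206
  -C: nom -25.500 → Σnom=-55.130; wc +0.450/-0.190 → slack +0.908/-0.307; half-tol=0.320, Σhalf²=0.154606
  +D: nom +16.800 → Σnom=-38.330; wc +0.470/-0.280 → slack +1.378/-0.587; half-tol=0.375, Σhalf²=0.295231
  -E: nom -9.670 → Σnom=-48.000; wc +0.120/-0.120 → slack +1.498/-0.707; half-tol=0.120, Σhalf²=0.309631
  -F: nom -19.300 → Σnom=-67.300; wc +0.010/-0.010 → slack +1.508/-0.717; half-tol=0.010, Σhalf²=0.309731
  -G: nom -37.090 → Σnom=-104.390; wc +0.090/-0.190 → slack +1.598/-0.907; half-tol=0.140, Σhalf²=0.329331
Nominal = -104.390. Worst-case = [-104.390 - 0.907, -104.390 + 1.598] = [-105.297, -102.792]. RSS = √0.329331 = 0.574.

nominal=-104.390 wc=[-105.297,-102.792] rss=0.574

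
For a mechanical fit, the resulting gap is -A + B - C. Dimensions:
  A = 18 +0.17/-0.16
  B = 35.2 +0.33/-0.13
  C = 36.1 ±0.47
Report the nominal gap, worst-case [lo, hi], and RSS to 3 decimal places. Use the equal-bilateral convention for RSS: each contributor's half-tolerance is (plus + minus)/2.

Stack each dimension's contribution:
  -A: nom -18.000 → Σnom=-18.000; wc +0.160/-0.170 → slack +0.160/-0.170; half-tol=0.165, Σhalf²=0.027225
  +B: nom +35.200 → Σnom=17.200; wc +0.330/-0.130 → slack +0.490/-0.300; half-tol=0.230, Σhalf²=0.080125
  -C: nom -36.100 → Σnom=-18.900; wc +0.470/-0.470 → slack +0.960/-0.770; half-tol=0.470, Σhalf²=0.301025
Nominal = -18.900. Worst-case = [-18.900 - 0.770, -18.900 + 0.960] = [-19.670, -17.940]. RSS = √0.301025 = 0.549.

nominal=-18.900 wc=[-19.670,-17.940] rss=0.549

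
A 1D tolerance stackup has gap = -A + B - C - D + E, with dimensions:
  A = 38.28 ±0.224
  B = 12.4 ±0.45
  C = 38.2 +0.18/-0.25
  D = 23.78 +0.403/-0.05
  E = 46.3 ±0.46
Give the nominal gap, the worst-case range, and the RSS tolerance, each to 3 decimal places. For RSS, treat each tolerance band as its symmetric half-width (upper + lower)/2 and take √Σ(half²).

Stack each dimension's contribution:
  -A: nom -38.280 → Σnom=-38.280; wc +0.224/-0.224 → slack +0.224/-0.224; half-tol=0.224, Σhalf²=0.050176
  +B: nom +12.400 → Σnom=-25.880; wc +0.450/-0.450 → slack +0.674/-0.674; half-tol=0.450, Σhalf²=0.252676
  -C: nom -38.200 → Σnom=-64.080; wc +0.250/-0.180 → slack +0.924/-0.854; half-tol=0.215, Σhalf²=0.298901
  -D: nom -23.780 → Σnom=-87.860; wc +0.050/-0.403 → slack +0.974/-1.257; half-tol=0.227, Σhalf²=0.350203
  +E: nom +46.300 → Σnom=-41.560; wc +0.460/-0.460 → slack +1.434/-1.717; half-tol=0.460, Σhalf²=0.561803
Nominal = -41.560. Worst-case = [-41.560 - 1.717, -41.560 + 1.434] = [-43.277, -40.126]. RSS = √0.561803 = 0.750.

nominal=-41.560 wc=[-43.277,-40.126] rss=0.750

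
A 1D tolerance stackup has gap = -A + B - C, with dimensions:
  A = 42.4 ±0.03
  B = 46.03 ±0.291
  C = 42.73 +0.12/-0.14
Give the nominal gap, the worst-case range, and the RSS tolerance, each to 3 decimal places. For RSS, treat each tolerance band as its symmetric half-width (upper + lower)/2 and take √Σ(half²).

nominal=-39.100 wc=[-39.541,-38.639] rss=0.320

Stack each dimension's contribution:
  -A: nom -42.400 → Σnom=-42.400; wc +0.030/-0.030 → slack +0.030/-0.030; half-tol=0.030, Σhalf²=0.000900
  +B: nom +46.030 → Σnom=3.630; wc +0.291/-0.291 → slack +0.321/-0.321; half-tol=0.291, Σhalf²=0.085581
  -C: nom -42.730 → Σnom=-39.100; wc +0.140/-0.120 → slack +0.461/-0.441; half-tol=0.130, Σhalf²=0.102481
Nominal = -39.100. Worst-case = [-39.100 - 0.441, -39.100 + 0.461] = [-39.541, -38.639]. RSS = √0.102481 = 0.320.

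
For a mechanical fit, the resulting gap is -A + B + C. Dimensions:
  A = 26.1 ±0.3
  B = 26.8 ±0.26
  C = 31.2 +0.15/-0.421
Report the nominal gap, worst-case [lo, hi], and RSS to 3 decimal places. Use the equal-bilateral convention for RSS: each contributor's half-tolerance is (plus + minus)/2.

nominal=31.900 wc=[30.919,32.610] rss=0.489

Stack each dimension's contribution:
  -A: nom -26.100 → Σnom=-26.100; wc +0.300/-0.300 → slack +0.300/-0.300; half-tol=0.300, Σhalf²=0.090000
  +B: nom +26.800 → Σnom=0.700; wc +0.260/-0.260 → slack +0.560/-0.560; half-tol=0.260, Σhalf²=0.157600
  +C: nom +31.200 → Σnom=31.900; wc +0.150/-0.421 → slack +0.710/-0.981; half-tol=0.285, Σhalf²=0.239110
Nominal = 31.900. Worst-case = [31.900 - 0.981, 31.900 + 0.710] = [30.919, 32.610]. RSS = √0.239110 = 0.489.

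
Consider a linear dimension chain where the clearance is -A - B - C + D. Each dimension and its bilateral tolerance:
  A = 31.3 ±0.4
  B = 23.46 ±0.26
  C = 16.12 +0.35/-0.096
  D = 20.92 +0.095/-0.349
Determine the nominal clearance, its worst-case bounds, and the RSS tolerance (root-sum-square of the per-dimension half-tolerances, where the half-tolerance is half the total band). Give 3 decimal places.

Stack each dimension's contribution:
  -A: nom -31.300 → Σnom=-31.300; wc +0.400/-0.400 → slack +0.400/-0.400; half-tol=0.400, Σhalf²=0.160000
  -B: nom -23.460 → Σnom=-54.760; wc +0.260/-0.260 → slack +0.660/-0.660; half-tol=0.260, Σhalf²=0.227600
  -C: nom -16.120 → Σnom=-70.880; wc +0.096/-0.350 → slack +0.756/-1.010; half-tol=0.223, Σhalf²=0.277329
  +D: nom +20.920 → Σnom=-49.960; wc +0.095/-0.349 → slack +0.851/-1.359; half-tol=0.222, Σhalf²=0.326613
Nominal = -49.960. Worst-case = [-49.960 - 1.359, -49.960 + 0.851] = [-51.319, -49.109]. RSS = √0.326613 = 0.572.

nominal=-49.960 wc=[-51.319,-49.109] rss=0.572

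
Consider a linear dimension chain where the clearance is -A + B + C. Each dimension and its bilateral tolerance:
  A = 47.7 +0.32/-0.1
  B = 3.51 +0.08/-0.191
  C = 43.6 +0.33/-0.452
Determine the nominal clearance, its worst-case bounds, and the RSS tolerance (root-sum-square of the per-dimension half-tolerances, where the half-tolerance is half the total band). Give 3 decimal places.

nominal=-0.590 wc=[-1.553,-0.080] rss=0.464

Stack each dimension's contribution:
  -A: nom -47.700 → Σnom=-47.700; wc +0.100/-0.320 → slack +0.100/-0.320; half-tol=0.210, Σhalf²=0.044100
  +B: nom +3.510 → Σnom=-44.190; wc +0.080/-0.191 → slack +0.180/-0.511; half-tol=0.136, Σhalf²=0.062460
  +C: nom +43.600 → Σnom=-0.590; wc +0.330/-0.452 → slack +0.510/-0.963; half-tol=0.391, Σhalf²=0.215341
Nominal = -0.590. Worst-case = [-0.590 - 0.963, -0.590 + 0.510] = [-1.553, -0.080]. RSS = √0.215341 = 0.464.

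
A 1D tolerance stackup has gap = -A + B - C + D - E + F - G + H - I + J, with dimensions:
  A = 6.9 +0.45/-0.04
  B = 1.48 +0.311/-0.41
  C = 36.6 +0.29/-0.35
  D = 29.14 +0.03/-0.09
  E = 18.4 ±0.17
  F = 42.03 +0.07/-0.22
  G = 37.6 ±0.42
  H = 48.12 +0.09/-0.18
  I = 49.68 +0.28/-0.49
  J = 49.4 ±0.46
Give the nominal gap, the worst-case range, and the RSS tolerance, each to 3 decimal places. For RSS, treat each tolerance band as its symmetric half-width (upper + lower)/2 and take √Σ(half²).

nominal=20.990 wc=[18.020,23.421] rss=0.949

Stack each dimension's contribution:
  -A: nom -6.900 → Σnom=-6.900; wc +0.040/-0.450 → slack +0.040/-0.450; half-tol=0.245, Σhalf²=0.060025
  +B: nom +1.480 → Σnom=-5.420; wc +0.311/-0.410 → slack +0.351/-0.860; half-tol=0.360, Σhalf²=0.189985
  -C: nom -36.600 → Σnom=-42.020; wc +0.350/-0.290 → slack +0.701/-1.150; half-tol=0.320, Σhalf²=0.292385
  +D: nom +29.140 → Σnom=-12.880; wc +0.030/-0.090 → slack +0.731/-1.240; half-tol=0.060, Σhalf²=0.295985
  -E: nom -18.400 → Σnom=-31.280; wc +0.170/-0.170 → slack +0.901/-1.410; half-tol=0.170, Σhalf²=0.324885
  +F: nom +42.030 → Σnom=10.750; wc +0.070/-0.220 → slack +0.971/-1.630; half-tol=0.145, Σhalf²=0.345910
  -G: nom -37.600 → Σnom=-26.850; wc +0.420/-0.420 → slack +1.391/-2.050; half-tol=0.420, Σhalf²=0.522310
  +H: nom +48.120 → Σnom=21.270; wc +0.090/-0.180 → slack +1.481/-2.230; half-tol=0.135, Σhalf²=0.540535
  -I: nom -49.680 → Σnom=-28.410; wc +0.490/-0.280 → slack +1.971/-2.510; half-tol=0.385, Σhalf²=0.688760
  +J: nom +49.400 → Σnom=20.990; wc +0.460/-0.460 → slack +2.431/-2.970; half-tol=0.460, Σhalf²=0.900360
Nominal = 20.990. Worst-case = [20.990 - 2.970, 20.990 + 2.431] = [18.020, 23.421]. RSS = √0.900360 = 0.949.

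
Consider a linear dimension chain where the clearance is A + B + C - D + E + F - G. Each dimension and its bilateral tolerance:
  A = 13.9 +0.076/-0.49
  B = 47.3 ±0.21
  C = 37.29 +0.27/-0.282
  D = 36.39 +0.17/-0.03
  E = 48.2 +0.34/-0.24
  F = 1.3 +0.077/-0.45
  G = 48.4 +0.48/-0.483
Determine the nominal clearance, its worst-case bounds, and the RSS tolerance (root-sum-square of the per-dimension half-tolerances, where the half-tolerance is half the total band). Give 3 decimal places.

Stack each dimension's contribution:
  +A: nom +13.900 → Σnom=13.900; wc +0.076/-0.490 → slack +0.076/-0.490; half-tol=0.283, Σhalf²=0.080089
  +B: nom +47.300 → Σnom=61.200; wc +0.210/-0.210 → slack +0.286/-0.700; half-tol=0.210, Σhalf²=0.124189
  +C: nom +37.290 → Σnom=98.490; wc +0.270/-0.282 → slack +0.556/-0.982; half-tol=0.276, Σhalf²=0.200365
  -D: nom -36.390 → Σnom=62.100; wc +0.030/-0.170 → slack +0.586/-1.152; half-tol=0.100, Σhalf²=0.210365
  +E: nom +48.200 → Σnom=110.300; wc +0.340/-0.240 → slack +0.926/-1.392; half-tol=0.290, Σhalf²=0.294465
  +F: nom +1.300 → Σnom=111.600; wc +0.077/-0.450 → slack +1.003/-1.842; half-tol=0.264, Σhalf²=0.363897
  -G: nom -48.400 → Σnom=63.200; wc +0.483/-0.480 → slack +1.486/-2.322; half-tol=0.481, Σhalf²=0.595739
Nominal = 63.200. Worst-case = [63.200 - 2.322, 63.200 + 1.486] = [60.878, 64.686]. RSS = √0.595739 = 0.772.

nominal=63.200 wc=[60.878,64.686] rss=0.772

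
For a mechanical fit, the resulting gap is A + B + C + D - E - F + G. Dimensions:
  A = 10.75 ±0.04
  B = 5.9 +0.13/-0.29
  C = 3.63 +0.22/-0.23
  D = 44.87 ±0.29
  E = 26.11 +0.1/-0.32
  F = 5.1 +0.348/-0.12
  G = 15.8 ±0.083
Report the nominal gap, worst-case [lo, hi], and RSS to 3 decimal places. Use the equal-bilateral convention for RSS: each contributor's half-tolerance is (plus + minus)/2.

Stack each dimension's contribution:
  +A: nom +10.750 → Σnom=10.750; wc +0.040/-0.040 → slack +0.040/-0.040; half-tol=0.040, Σhalf²=0.001600
  +B: nom +5.900 → Σnom=16.650; wc +0.130/-0.290 → slack +0.170/-0.330; half-tol=0.210, Σhalf²=0.045700
  +C: nom +3.630 → Σnom=20.280; wc +0.220/-0.230 → slack +0.390/-0.560; half-tol=0.225, Σhalf²=0.096325
  +D: nom +44.870 → Σnom=65.150; wc +0.290/-0.290 → slack +0.680/-0.850; half-tol=0.290, Σhalf²=0.180425
  -E: nom -26.110 → Σnom=39.040; wc +0.320/-0.100 → slack +1.000/-0.950; half-tol=0.210, Σhalf²=0.224525
  -F: nom -5.100 → Σnom=33.940; wc +0.120/-0.348 → slack +1.120/-1.298; half-tol=0.234, Σhalf²=0.279281
  +G: nom +15.800 → Σnom=49.740; wc +0.083/-0.083 → slack +1.203/-1.381; half-tol=0.083, Σhalf²=0.286170
Nominal = 49.740. Worst-case = [49.740 - 1.381, 49.740 + 1.203] = [48.359, 50.943]. RSS = √0.286170 = 0.535.

nominal=49.740 wc=[48.359,50.943] rss=0.535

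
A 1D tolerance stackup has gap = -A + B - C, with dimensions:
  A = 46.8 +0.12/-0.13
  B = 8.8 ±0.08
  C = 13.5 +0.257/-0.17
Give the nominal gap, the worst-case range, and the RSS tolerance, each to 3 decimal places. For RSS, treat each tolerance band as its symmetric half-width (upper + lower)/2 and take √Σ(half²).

nominal=-51.500 wc=[-51.957,-51.120] rss=0.260

Stack each dimension's contribution:
  -A: nom -46.800 → Σnom=-46.800; wc +0.130/-0.120 → slack +0.130/-0.120; half-tol=0.125, Σhalf²=0.015625
  +B: nom +8.800 → Σnom=-38.000; wc +0.080/-0.080 → slack +0.210/-0.200; half-tol=0.080, Σhalf²=0.022025
  -C: nom -13.500 → Σnom=-51.500; wc +0.170/-0.257 → slack +0.380/-0.457; half-tol=0.214, Σhalf²=0.067607
Nominal = -51.500. Worst-case = [-51.500 - 0.457, -51.500 + 0.380] = [-51.957, -51.120]. RSS = √0.067607 = 0.260.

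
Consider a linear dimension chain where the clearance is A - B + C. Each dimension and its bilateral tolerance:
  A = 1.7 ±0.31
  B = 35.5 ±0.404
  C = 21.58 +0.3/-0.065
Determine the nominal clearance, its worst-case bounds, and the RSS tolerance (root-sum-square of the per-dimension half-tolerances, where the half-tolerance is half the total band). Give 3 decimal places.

Stack each dimension's contribution:
  +A: nom +1.700 → Σnom=1.700; wc +0.310/-0.310 → slack +0.310/-0.310; half-tol=0.310, Σhalf²=0.096100
  -B: nom -35.500 → Σnom=-33.800; wc +0.404/-0.404 → slack +0.714/-0.714; half-tol=0.404, Σhalf²=0.259316
  +C: nom +21.580 → Σnom=-12.220; wc +0.300/-0.065 → slack +1.014/-0.779; half-tol=0.182, Σhalf²=0.292622
Nominal = -12.220. Worst-case = [-12.220 - 0.779, -12.220 + 1.014] = [-12.999, -11.206]. RSS = √0.292622 = 0.541.

nominal=-12.220 wc=[-12.999,-11.206] rss=0.541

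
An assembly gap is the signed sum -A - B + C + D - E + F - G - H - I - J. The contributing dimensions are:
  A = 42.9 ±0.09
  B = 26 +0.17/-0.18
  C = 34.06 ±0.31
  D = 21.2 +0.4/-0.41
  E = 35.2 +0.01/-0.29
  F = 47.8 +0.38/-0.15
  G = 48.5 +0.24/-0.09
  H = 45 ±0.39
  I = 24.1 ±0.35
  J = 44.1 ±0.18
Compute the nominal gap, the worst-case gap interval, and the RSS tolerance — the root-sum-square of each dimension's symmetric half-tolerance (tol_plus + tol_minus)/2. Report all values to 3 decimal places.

Stack each dimension's contribution:
  -A: nom -42.900 → Σnom=-42.900; wc +0.090/-0.090 → slack +0.090/-0.090; half-tol=0.090, Σhalf²=0.008100
  -B: nom -26.000 → Σnom=-68.900; wc +0.180/-0.170 → slack +0.270/-0.260; half-tol=0.175, Σhalf²=0.038725
  +C: nom +34.060 → Σnom=-34.840; wc +0.310/-0.310 → slack +0.580/-0.570; half-tol=0.310, Σhalf²=0.134825
  +D: nom +21.200 → Σnom=-13.640; wc +0.400/-0.410 → slack +0.980/-0.980; half-tol=0.405, Σhalf²=0.298850
  -E: nom -35.200 → Σnom=-48.840; wc +0.290/-0.010 → slack +1.270/-0.990; half-tol=0.150, Σhalf²=0.321350
  +F: nom +47.800 → Σnom=-1.040; wc +0.380/-0.150 → slack +1.650/-1.140; half-tol=0.265, Σhalf²=0.391575
  -G: nom -48.500 → Σnom=-49.540; wc +0.090/-0.240 → slack +1.740/-1.380; half-tol=0.165, Σhalf²=0.418800
  -H: nom -45.000 → Σnom=-94.540; wc +0.390/-0.390 → slack +2.130/-1.770; half-tol=0.390, Σhalf²=0.570900
  -I: nom -24.100 → Σnom=-118.640; wc +0.350/-0.350 → slack +2.480/-2.120; half-tol=0.350, Σhalf²=0.693400
  -J: nom -44.100 → Σnom=-162.740; wc +0.180/-0.180 → slack +2.660/-2.300; half-tol=0.180, Σhalf²=0.725800
Nominal = -162.740. Worst-case = [-162.740 - 2.300, -162.740 + 2.660] = [-165.040, -160.080]. RSS = √0.725800 = 0.852.

nominal=-162.740 wc=[-165.040,-160.080] rss=0.852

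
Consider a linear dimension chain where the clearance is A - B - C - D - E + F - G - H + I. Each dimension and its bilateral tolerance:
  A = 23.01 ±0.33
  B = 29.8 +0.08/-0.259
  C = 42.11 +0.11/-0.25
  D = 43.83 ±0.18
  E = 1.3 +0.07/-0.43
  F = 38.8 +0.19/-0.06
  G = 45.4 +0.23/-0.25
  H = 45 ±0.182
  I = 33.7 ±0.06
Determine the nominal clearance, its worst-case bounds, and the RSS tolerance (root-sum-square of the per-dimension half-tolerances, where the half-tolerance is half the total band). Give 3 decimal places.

nominal=-111.930 wc=[-113.232,-109.799] rss=0.612

Stack each dimension's contribution:
  +A: nom +23.010 → Σnom=23.010; wc +0.330/-0.330 → slack +0.330/-0.330; half-tol=0.330, Σhalf²=0.108900
  -B: nom -29.800 → Σnom=-6.790; wc +0.259/-0.080 → slack +0.589/-0.410; half-tol=0.170, Σhalf²=0.137630
  -C: nom -42.110 → Σnom=-48.900; wc +0.250/-0.110 → slack +0.839/-0.520; half-tol=0.180, Σhalf²=0.170030
  -D: nom -43.830 → Σnom=-92.730; wc +0.180/-0.180 → slack +1.019/-0.700; half-tol=0.180, Σhalf²=0.202430
  -E: nom -1.300 → Σnom=-94.030; wc +0.430/-0.070 → slack +1.449/-0.770; half-tol=0.250, Σhalf²=0.264930
  +F: nom +38.800 → Σnom=-55.230; wc +0.190/-0.060 → slack +1.639/-0.830; half-tol=0.125, Σhalf²=0.280555
  -G: nom -45.400 → Σnom=-100.630; wc +0.250/-0.230 → slack +1.889/-1.060; half-tol=0.240, Σhalf²=0.338155
  -H: nom -45.000 → Σnom=-145.630; wc +0.182/-0.182 → slack +2.071/-1.242; half-tol=0.182, Σhalf²=0.371279
  +I: nom +33.700 → Σnom=-111.930; wc +0.060/-0.060 → slack +2.131/-1.302; half-tol=0.060, Σhalf²=0.374879
Nominal = -111.930. Worst-case = [-111.930 - 1.302, -111.930 + 2.131] = [-113.232, -109.799]. RSS = √0.374879 = 0.612.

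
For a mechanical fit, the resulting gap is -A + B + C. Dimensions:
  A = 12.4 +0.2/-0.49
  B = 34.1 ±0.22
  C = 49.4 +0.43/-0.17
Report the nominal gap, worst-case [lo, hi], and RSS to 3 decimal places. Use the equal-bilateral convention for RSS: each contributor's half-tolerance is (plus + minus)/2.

Stack each dimension's contribution:
  -A: nom -12.400 → Σnom=-12.400; wc +0.490/-0.200 → slack +0.490/-0.200; half-tol=0.345, Σhalf²=0.119025
  +B: nom +34.100 → Σnom=21.700; wc +0.220/-0.220 → slack +0.710/-0.420; half-tol=0.220, Σhalf²=0.167425
  +C: nom +49.400 → Σnom=71.100; wc +0.430/-0.170 → slack +1.140/-0.590; half-tol=0.300, Σhalf²=0.257425
Nominal = 71.100. Worst-case = [71.100 - 0.590, 71.100 + 1.140] = [70.510, 72.240]. RSS = √0.257425 = 0.507.

nominal=71.100 wc=[70.510,72.240] rss=0.507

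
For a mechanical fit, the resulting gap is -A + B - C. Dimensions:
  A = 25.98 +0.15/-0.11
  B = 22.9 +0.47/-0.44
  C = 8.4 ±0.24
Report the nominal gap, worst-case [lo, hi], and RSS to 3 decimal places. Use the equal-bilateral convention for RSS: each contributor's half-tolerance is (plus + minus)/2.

nominal=-11.480 wc=[-12.310,-10.660] rss=0.531

Stack each dimension's contribution:
  -A: nom -25.980 → Σnom=-25.980; wc +0.110/-0.150 → slack +0.110/-0.150; half-tol=0.130, Σhalf²=0.016900
  +B: nom +22.900 → Σnom=-3.080; wc +0.470/-0.440 → slack +0.580/-0.590; half-tol=0.455, Σhalf²=0.223925
  -C: nom -8.400 → Σnom=-11.480; wc +0.240/-0.240 → slack +0.820/-0.830; half-tol=0.240, Σhalf²=0.281525
Nominal = -11.480. Worst-case = [-11.480 - 0.830, -11.480 + 0.820] = [-12.310, -10.660]. RSS = √0.281525 = 0.531.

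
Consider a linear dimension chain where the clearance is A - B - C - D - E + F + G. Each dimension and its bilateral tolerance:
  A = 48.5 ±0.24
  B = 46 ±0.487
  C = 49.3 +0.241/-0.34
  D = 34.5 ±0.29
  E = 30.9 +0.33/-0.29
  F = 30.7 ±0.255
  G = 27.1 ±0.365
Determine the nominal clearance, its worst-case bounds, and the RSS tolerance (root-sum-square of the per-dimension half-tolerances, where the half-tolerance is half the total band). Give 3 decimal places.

Stack each dimension's contribution:
  +A: nom +48.500 → Σnom=48.500; wc +0.240/-0.240 → slack +0.240/-0.240; half-tol=0.240, Σhalf²=0.057600
  -B: nom -46.000 → Σnom=2.500; wc +0.487/-0.487 → slack +0.727/-0.727; half-tol=0.487, Σhalf²=0.294769
  -C: nom -49.300 → Σnom=-46.800; wc +0.340/-0.241 → slack +1.067/-0.968; half-tol=0.290, Σhalf²=0.379159
  -D: nom -34.500 → Σnom=-81.300; wc +0.290/-0.290 → slack +1.357/-1.258; half-tol=0.290, Σhalf²=0.463259
  -E: nom -30.900 → Σnom=-112.200; wc +0.290/-0.330 → slack +1.647/-1.588; half-tol=0.310, Σhalf²=0.559359
  +F: nom +30.700 → Σnom=-81.500; wc +0.255/-0.255 → slack +1.902/-1.843; half-tol=0.255, Σhalf²=0.624384
  +G: nom +27.100 → Σnom=-54.400; wc +0.365/-0.365 → slack +2.267/-2.208; half-tol=0.365, Σhalf²=0.757609
Nominal = -54.400. Worst-case = [-54.400 - 2.208, -54.400 + 2.267] = [-56.608, -52.133]. RSS = √0.757609 = 0.870.

nominal=-54.400 wc=[-56.608,-52.133] rss=0.870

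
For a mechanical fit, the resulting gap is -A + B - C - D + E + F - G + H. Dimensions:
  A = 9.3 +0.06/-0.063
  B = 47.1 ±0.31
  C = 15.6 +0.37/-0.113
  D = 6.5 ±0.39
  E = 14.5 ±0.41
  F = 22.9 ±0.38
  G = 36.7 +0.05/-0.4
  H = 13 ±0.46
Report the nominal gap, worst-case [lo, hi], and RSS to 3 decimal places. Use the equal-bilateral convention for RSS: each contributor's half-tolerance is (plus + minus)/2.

Stack each dimension's contribution:
  -A: nom -9.300 → Σnom=-9.300; wc +0.063/-0.060 → slack +0.063/-0.060; half-tol=0.061, Σhalf²=0.003782
  +B: nom +47.100 → Σnom=37.800; wc +0.310/-0.310 → slack +0.373/-0.370; half-tol=0.310, Σhalf²=0.099882
  -C: nom -15.600 → Σnom=22.200; wc +0.113/-0.370 → slack +0.486/-0.740; half-tol=0.241, Σhalf²=0.158204
  -D: nom -6.500 → Σnom=15.700; wc +0.390/-0.390 → slack +0.876/-1.130; half-tol=0.390, Σhalf²=0.310304
  +E: nom +14.500 → Σnom=30.200; wc +0.410/-0.410 → slack +1.286/-1.540; half-tol=0.410, Σhalf²=0.478404
  +F: nom +22.900 → Σnom=53.100; wc +0.380/-0.380 → slack +1.666/-1.920; half-tol=0.380, Σhalf²=0.622804
  -G: nom -36.700 → Σnom=16.400; wc +0.400/-0.050 → slack +2.066/-1.970; half-tol=0.225, Σhalf²=0.673430
  +H: nom +13.000 → Σnom=29.400; wc +0.460/-0.460 → slack +2.526/-2.430; half-tol=0.460, Σhalf²=0.885030
Nominal = 29.400. Worst-case = [29.400 - 2.430, 29.400 + 2.526] = [26.970, 31.926]. RSS = √0.885030 = 0.941.

nominal=29.400 wc=[26.970,31.926] rss=0.941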